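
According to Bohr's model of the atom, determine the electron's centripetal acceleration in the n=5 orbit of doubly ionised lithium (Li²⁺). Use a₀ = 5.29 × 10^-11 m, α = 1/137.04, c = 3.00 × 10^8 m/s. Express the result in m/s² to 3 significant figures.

r = n²a₀/Z = 4.41 × 10^-10 m, v = Zαc/n = 1.31 × 10^6 m/s
a = v²/r = (1.31 × 10^6)² / 4.41 × 10^-10 = 3.91 × 10^21 m/s²

3.91 × 10^21 m/s²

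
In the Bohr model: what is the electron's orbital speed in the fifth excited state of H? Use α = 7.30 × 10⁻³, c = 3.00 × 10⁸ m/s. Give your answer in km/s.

v_n = Zαc/n = 1 × 0.00730 × 3.00 × 10⁸ / 6
    = 365 km/s

365 km/s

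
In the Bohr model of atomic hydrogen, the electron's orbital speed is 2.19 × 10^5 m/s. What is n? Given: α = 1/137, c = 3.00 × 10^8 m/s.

10

v_n = Zαc/n ⇒ n = Zαc/v = 1 × 0.00730 × 3.00 × 10^8 / 2.19 × 10^5 ≈ 10.00
n = 10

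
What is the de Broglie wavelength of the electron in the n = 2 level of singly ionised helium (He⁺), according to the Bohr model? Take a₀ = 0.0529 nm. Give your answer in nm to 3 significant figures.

The Bohr quantisation condition is nλ = 2πr_n.
r_n = n²a₀/Z = 0.106 nm
λ = 2πr_n/n = 2π·0.106/2 = 0.332 nm

0.332 nm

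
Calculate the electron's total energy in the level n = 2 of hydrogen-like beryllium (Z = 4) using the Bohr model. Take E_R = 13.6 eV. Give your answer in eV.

-54.4 eV

E_n = −E_R·Z²/n² = −13.6 × 4²/2² = -54.4 eV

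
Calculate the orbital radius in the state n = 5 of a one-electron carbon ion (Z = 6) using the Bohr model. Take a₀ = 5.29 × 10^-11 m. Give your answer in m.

2.20 × 10^-10 m

r_n = n²a₀/Z = 5² × 5.29 × 10^-11 / 6
    = 25 × 5.29 × 10^-11 / 6 = 2.20 × 10^-10 m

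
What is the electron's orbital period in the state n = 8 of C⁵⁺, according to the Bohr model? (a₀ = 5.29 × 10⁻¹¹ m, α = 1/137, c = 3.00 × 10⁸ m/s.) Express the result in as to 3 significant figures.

r = n²a₀/Z = 8²·5.29 × 10⁻¹¹/6 = 5.64 × 10⁻¹⁰ m
v = Zαc/n = 6·0.00730·3.00 × 10⁸/8 = 1.64 × 10⁶ m/s
T = 2πr/v = 2.16 × 10⁻¹⁵ s = 2160 as

2160 as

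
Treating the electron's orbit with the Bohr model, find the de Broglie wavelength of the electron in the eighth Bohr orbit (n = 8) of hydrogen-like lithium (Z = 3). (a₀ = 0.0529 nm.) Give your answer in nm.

0.886 nm

The Bohr quantisation condition is nλ = 2πr_n.
r_n = n²a₀/Z = 1.13 nm
λ = 2πr_n/n = 2π·1.13/8 = 0.886 nm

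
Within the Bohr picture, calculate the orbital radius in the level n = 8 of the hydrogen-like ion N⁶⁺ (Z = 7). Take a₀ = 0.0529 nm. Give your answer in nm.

0.484 nm

r_n = n²a₀/Z = 8² × 0.0529 / 7
    = 64 × 0.0529 / 7 = 0.484 nm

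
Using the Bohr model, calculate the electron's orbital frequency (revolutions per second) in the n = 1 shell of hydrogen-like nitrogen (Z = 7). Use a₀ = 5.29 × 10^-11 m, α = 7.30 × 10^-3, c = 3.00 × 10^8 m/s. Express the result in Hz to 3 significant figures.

3.23 × 10^17 Hz

r = n²a₀/Z = 7.56 × 10^-12 m, v = Zαc/n = 1.53 × 10^7 m/s
f = v/(2πr) = 3.23 × 10^17 Hz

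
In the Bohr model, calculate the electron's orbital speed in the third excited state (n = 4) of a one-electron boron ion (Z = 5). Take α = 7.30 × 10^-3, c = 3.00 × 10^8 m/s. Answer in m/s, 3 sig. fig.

v_n = Zαc/n = 5 × 0.00730 × 3.00 × 10^8 / 4
    = 2.74 × 10^6 m/s

2.74 × 10^6 m/s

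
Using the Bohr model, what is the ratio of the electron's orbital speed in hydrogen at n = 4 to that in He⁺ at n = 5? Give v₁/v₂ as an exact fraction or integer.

5/8

v ∝ Z^1 · n^-1
v₁/v₂ = (1/2)^1 · (4/5)^-1 = 5/8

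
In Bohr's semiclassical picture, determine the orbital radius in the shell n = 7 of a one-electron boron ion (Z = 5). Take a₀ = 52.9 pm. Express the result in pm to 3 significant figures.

518 pm

r_n = n²a₀/Z = 7² × 52.9 / 5
    = 49 × 52.9 / 5 = 518 pm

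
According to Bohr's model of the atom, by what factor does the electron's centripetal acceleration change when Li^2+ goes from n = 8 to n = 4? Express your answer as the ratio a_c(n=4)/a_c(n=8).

16

a_c ∝ Z^3 · n^-4; with Z fixed, a_c ∝ n^-4.
a_c(n=4)/a_c(n=8) = (4/8)^-4 = 16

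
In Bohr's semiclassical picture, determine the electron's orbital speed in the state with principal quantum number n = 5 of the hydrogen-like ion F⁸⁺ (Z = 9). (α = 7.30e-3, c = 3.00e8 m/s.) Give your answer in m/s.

3.94e6 m/s

v_n = Zαc/n = 9 × 0.00730 × 3.00e8 / 5
    = 3.94e6 m/s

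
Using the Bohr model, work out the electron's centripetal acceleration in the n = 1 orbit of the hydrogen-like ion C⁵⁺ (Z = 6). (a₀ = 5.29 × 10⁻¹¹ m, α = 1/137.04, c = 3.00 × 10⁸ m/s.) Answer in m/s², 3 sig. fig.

r = n²a₀/Z = 8.82 × 10⁻¹² m, v = Zαc/n = 1.31 × 10⁷ m/s
a = v²/r = (1.31 × 10⁷)² / 8.82 × 10⁻¹² = 1.96 × 10²⁵ m/s²

1.96 × 10²⁵ m/s²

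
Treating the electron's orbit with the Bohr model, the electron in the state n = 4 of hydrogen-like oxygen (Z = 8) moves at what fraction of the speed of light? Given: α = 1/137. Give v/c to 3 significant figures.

0.0146

v_n = Zαc/n, so v/c = Zα/n = 8 × 0.00730 / 4 = 0.0146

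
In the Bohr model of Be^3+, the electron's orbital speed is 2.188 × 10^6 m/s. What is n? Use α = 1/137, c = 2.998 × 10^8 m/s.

4

v_n = Zαc/n ⇒ n = Zαc/v = 4 × 0.007299 × 2.998 × 10^8 / 2.188 × 10^6 ≈ 4.00
n = 4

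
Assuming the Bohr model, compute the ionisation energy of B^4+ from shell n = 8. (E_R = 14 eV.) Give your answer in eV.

E_n = −E_R·Z²/n² = −14 × 5²/8² eV = -5.5 eV
Ionisation energy = −E_n = 5.5 eV

5.5 eV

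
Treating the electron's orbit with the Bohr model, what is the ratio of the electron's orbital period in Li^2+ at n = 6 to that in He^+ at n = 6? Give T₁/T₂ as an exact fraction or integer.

4/9

T ∝ Z^-2 · n^3
T₁/T₂ = (3/2)^-2 · (6/6)^3 = 4/9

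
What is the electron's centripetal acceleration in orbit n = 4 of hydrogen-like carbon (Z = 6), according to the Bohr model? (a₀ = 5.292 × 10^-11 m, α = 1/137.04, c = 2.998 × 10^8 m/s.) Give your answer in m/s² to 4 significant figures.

7.631 × 10^22 m/s²

r = n²a₀/Z = 1.411 × 10^-10 m, v = Zαc/n = 3.282 × 10^6 m/s
a = v²/r = (3.282 × 10^6)² / 1.411 × 10^-10 = 7.631 × 10^22 m/s²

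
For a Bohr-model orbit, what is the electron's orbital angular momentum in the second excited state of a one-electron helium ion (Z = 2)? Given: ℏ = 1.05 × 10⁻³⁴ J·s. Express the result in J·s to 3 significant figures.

3.15 × 10⁻³⁴ J·s

L_n = nℏ = 3 × 1.05 × 10⁻³⁴ = 3.15 × 10⁻³⁴ J·s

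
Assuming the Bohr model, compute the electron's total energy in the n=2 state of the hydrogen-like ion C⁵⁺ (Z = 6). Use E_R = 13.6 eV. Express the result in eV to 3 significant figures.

-122 eV

E_n = −E_R·Z²/n² = −13.6 × 6²/2² = -122 eV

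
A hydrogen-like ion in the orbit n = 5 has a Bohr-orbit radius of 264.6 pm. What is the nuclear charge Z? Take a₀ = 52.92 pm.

r_n = n²a₀/Z ⇒ Z = n²a₀/r = 5² × 52.92 / 264.6 ≈ 5.00
Z = 5

5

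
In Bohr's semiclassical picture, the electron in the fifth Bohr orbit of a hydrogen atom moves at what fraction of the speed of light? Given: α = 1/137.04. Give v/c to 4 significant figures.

v_n = Zαc/n, so v/c = Zα/n = 1 × 0.007297 / 5 = 0.001459

0.001459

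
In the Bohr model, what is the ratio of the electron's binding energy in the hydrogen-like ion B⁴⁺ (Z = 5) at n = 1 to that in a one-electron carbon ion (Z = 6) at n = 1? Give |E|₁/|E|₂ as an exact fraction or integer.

25/36

|E| ∝ Z^2 · n^-2
|E|₁/|E|₂ = (5/6)^2 · (1/1)^-2 = 25/36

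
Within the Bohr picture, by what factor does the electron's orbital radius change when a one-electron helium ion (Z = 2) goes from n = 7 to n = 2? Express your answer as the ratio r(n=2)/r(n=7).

4/49

r ∝ Z^-1 · n^2; with Z fixed, r ∝ n^2.
r(n=2)/r(n=7) = (2/7)^2 = 4/49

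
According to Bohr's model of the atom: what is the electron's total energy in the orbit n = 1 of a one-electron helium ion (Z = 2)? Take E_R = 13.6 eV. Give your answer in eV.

-54.4 eV

E_n = −E_R·Z²/n² = −13.6 × 2²/1² = -54.4 eV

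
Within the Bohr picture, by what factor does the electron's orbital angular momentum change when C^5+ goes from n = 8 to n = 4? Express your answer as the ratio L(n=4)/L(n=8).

1/2

L = nℏ depends only on n, so L ∝ n.
L(n=4)/L(n=8) = (4/8)^1 = 1/2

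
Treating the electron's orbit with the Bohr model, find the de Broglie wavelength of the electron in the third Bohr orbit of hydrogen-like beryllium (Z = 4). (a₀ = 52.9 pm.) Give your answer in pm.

249 pm

The Bohr quantisation condition is nλ = 2πr_n.
r_n = n²a₀/Z = 119 pm
λ = 2πr_n/n = 2π·119/3 = 249 pm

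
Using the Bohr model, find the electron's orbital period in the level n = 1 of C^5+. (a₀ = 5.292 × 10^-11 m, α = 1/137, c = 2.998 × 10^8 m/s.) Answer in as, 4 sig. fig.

4.221 as

r = n²a₀/Z = 1²·5.292 × 10^-11/6 = 8.820 × 10^-12 m
v = Zαc/n = 6·0.007299·2.998 × 10^8/1 = 1.313 × 10^7 m/s
T = 2πr/v = 4.221 × 10^-18 s = 4.221 as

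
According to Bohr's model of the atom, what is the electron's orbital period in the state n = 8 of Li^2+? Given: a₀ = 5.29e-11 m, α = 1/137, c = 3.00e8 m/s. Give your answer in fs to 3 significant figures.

8.63 fs

r = n²a₀/Z = 8²·5.29e-11/3 = 1.13e-9 m
v = Zαc/n = 3·0.00730·3.00e8/8 = 8.21e5 m/s
T = 2πr/v = 8.63e-15 s = 8.63 fs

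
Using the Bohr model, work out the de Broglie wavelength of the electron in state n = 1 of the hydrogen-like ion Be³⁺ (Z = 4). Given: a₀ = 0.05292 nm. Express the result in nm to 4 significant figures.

The Bohr quantisation condition is nλ = 2πr_n.
r_n = n²a₀/Z = 0.01323 nm
λ = 2πr_n/n = 2π·0.01323/1 = 0.08313 nm

0.08313 nm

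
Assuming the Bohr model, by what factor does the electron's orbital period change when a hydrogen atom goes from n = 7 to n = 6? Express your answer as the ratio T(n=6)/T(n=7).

216/343

T ∝ Z^-2 · n^3; with Z fixed, T ∝ n^3.
T(n=6)/T(n=7) = (6/7)^3 = 216/343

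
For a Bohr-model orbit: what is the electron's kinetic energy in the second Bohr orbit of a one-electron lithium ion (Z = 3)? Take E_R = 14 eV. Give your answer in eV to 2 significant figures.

32 eV

For a Coulomb orbit the virial theorem gives K = −E_n.
E_n = −E_R·Z²/n², so K = E_R·Z²/n² = 14 × 3²/2² = 32 eV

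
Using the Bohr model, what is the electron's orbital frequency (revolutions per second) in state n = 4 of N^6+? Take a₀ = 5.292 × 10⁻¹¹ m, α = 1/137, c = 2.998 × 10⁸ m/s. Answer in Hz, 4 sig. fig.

r = n²a₀/Z = 1.210 × 10⁻¹⁰ m, v = Zαc/n = 3.830 × 10⁶ m/s
f = v/(2πr) = 5.039 × 10¹⁵ Hz

5.039 × 10¹⁵ Hz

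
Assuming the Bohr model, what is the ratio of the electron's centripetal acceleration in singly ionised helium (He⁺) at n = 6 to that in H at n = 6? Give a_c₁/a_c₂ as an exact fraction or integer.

8

a_c ∝ Z^3 · n^-4
a_c₁/a_c₂ = (2/1)^3 · (6/6)^-4 = 8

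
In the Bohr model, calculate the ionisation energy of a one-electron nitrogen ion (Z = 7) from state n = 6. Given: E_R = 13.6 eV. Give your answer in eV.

18.5 eV

E_n = −E_R·Z²/n² = −13.6 × 7²/6² eV = -18.5 eV
Ionisation energy = −E_n = 18.5 eV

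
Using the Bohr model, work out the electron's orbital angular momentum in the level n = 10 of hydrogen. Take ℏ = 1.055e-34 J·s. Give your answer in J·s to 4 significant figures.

1.055e-33 J·s

L_n = nℏ = 10 × 1.055e-34 = 1.055e-33 J·s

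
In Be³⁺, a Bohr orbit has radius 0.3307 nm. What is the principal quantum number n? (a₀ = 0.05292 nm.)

r_n = n²a₀/Z ⇒ n² = rZ/a₀ = 0.3307 × 4 / 0.05292 ≈ 25.00
n = 5

5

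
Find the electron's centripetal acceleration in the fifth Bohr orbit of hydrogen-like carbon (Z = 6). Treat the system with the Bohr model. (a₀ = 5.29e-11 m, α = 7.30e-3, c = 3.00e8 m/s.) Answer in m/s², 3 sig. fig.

3.13e22 m/s²

r = n²a₀/Z = 2.20e-10 m, v = Zαc/n = 2.63e6 m/s
a = v²/r = (2.63e6)² / 2.20e-10 = 3.13e22 m/s²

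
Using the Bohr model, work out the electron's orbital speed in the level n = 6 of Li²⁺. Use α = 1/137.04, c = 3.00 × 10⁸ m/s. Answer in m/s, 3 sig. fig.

1.09 × 10⁶ m/s

v_n = Zαc/n = 3 × 0.00730 × 3.00 × 10⁸ / 6
    = 1.09 × 10⁶ m/s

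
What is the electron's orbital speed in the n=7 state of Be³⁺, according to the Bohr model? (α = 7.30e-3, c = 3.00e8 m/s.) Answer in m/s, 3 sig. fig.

v_n = Zαc/n = 4 × 0.00730 × 3.00e8 / 7
    = 1.25e6 m/s

1.25e6 m/s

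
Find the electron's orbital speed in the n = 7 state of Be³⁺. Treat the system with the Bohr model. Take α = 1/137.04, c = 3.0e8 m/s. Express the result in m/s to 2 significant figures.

v_n = Zαc/n = 4 × 0.0073 × 3.0e8 / 7
    = 1.3e6 m/s

1.3e6 m/s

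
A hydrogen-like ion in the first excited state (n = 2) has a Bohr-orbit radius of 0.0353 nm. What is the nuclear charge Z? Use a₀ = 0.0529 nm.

r_n = n²a₀/Z ⇒ Z = n²a₀/r = 2² × 0.0529 / 0.0353 ≈ 5.99
Z = 6

6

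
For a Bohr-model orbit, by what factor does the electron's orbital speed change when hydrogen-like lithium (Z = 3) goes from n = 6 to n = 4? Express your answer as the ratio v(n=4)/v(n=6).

3/2

v ∝ Z^1 · n^-1; with Z fixed, v ∝ n^-1.
v(n=4)/v(n=6) = (4/6)^-1 = 3/2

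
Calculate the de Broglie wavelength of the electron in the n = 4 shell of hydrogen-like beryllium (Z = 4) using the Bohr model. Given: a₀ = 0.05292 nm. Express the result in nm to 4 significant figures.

The Bohr quantisation condition is nλ = 2πr_n.
r_n = n²a₀/Z = 0.2117 nm
λ = 2πr_n/n = 2π·0.2117/4 = 0.3325 nm

0.3325 nm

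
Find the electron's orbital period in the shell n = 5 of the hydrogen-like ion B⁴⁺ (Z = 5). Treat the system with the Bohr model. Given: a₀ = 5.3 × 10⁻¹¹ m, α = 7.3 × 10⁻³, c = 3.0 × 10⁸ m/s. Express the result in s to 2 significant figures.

7.6 × 10⁻¹⁶ s

r = n²a₀/Z = 5²·5.3 × 10⁻¹¹/5 = 2.6 × 10⁻¹⁰ m
v = Zαc/n = 5·0.0073·3.0 × 10⁸/5 = 2.2 × 10⁶ m/s
T = 2πr/v = 7.6 × 10⁻¹⁶ s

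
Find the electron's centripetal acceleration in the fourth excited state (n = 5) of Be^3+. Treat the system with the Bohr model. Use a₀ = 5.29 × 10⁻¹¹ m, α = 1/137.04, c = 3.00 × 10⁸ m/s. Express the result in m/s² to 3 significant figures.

9.28 × 10²¹ m/s²

r = n²a₀/Z = 3.31 × 10⁻¹⁰ m, v = Zαc/n = 1.75 × 10⁶ m/s
a = v²/r = (1.75 × 10⁶)² / 3.31 × 10⁻¹⁰ = 9.28 × 10²¹ m/s²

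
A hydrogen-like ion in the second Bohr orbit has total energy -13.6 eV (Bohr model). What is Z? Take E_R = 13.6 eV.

E_n = −E_R Z²/n² ⇒ Z² = −E_n n²/E_R = 13.6 × 2² / 13.6 ≈ 4.00
Z = 2

2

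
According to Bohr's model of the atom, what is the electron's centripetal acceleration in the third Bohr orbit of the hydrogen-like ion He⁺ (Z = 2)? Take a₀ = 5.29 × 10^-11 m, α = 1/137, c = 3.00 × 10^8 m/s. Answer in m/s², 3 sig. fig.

r = n²a₀/Z = 2.38 × 10^-10 m, v = Zαc/n = 1.46 × 10^6 m/s
a = v²/r = (1.46 × 10^6)² / 2.38 × 10^-10 = 8.95 × 10^21 m/s²

8.95 × 10^21 m/s²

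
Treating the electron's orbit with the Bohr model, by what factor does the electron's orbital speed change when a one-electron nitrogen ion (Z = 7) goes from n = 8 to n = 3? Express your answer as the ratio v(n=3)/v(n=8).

8/3

v ∝ Z^1 · n^-1; with Z fixed, v ∝ n^-1.
v(n=3)/v(n=8) = (3/8)^-1 = 8/3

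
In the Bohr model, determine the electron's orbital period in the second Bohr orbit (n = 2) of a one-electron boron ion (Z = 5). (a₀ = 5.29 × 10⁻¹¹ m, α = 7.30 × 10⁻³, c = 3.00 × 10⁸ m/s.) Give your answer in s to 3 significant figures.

4.86 × 10⁻¹⁷ s

r = n²a₀/Z = 2²·5.29 × 10⁻¹¹/5 = 4.23 × 10⁻¹¹ m
v = Zαc/n = 5·0.00730·3.00 × 10⁸/2 = 5.47 × 10⁶ m/s
T = 2πr/v = 4.86 × 10⁻¹⁷ s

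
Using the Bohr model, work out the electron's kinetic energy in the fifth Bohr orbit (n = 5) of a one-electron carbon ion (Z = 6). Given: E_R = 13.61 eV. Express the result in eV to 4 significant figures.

For a Coulomb orbit the virial theorem gives K = −E_n.
E_n = −E_R·Z²/n², so K = E_R·Z²/n² = 13.61 × 6²/5² = 19.60 eV

19.60 eV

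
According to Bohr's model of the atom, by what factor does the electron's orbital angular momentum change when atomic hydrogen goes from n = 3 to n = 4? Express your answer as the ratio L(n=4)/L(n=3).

4/3

L = nℏ depends only on n, so L ∝ n.
L(n=4)/L(n=3) = (4/3)^1 = 4/3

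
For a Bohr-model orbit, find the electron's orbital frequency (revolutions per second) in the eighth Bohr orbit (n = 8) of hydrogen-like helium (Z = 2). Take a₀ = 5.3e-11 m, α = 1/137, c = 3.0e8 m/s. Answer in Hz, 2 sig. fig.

5.1e13 Hz

r = n²a₀/Z = 1.7e-9 m, v = Zαc/n = 5.5e5 m/s
f = v/(2πr) = 5.1e13 Hz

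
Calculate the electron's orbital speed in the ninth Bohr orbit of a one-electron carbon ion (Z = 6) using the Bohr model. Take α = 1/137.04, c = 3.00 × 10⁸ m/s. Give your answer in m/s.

1.46 × 10⁶ m/s

v_n = Zαc/n = 6 × 0.00730 × 3.00 × 10⁸ / 9
    = 1.46 × 10⁶ m/s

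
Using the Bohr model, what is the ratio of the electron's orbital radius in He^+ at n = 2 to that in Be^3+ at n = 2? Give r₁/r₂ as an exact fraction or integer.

2

r ∝ Z^-1 · n^2
r₁/r₂ = (2/4)^-1 · (2/2)^2 = 2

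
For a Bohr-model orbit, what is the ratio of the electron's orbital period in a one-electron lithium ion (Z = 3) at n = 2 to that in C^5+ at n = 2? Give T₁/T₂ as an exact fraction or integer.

T ∝ Z^-2 · n^3
T₁/T₂ = (3/6)^-2 · (2/2)^3 = 4

4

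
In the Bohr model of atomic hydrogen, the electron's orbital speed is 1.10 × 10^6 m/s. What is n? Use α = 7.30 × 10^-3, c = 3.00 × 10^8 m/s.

2

v_n = Zαc/n ⇒ n = Zαc/v = 1 × 0.00730 × 3.00 × 10^8 / 1.10 × 10^6 ≈ 1.99
n = 2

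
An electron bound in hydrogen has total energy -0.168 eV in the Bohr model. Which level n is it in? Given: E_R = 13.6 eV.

9

E_n = −E_R Z²/n² ⇒ n² = E_R Z²/(−E_n) = 13.6 × 1² / 0.168 ≈ 80.95
n = 9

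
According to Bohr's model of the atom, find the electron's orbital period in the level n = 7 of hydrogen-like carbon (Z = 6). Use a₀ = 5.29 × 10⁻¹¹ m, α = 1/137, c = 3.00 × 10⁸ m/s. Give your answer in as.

1450 as

r = n²a₀/Z = 7²·5.29 × 10⁻¹¹/6 = 4.32 × 10⁻¹⁰ m
v = Zαc/n = 6·0.00730·3.00 × 10⁸/7 = 1.88 × 10⁶ m/s
T = 2πr/v = 1.45 × 10⁻¹⁵ s = 1450 as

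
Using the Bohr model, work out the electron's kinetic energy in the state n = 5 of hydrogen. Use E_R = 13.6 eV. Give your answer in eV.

0.544 eV

For a Coulomb orbit the virial theorem gives K = −E_n.
E_n = −E_R·Z²/n², so K = E_R·Z²/n² = 13.6 × 1²/5² = 0.544 eV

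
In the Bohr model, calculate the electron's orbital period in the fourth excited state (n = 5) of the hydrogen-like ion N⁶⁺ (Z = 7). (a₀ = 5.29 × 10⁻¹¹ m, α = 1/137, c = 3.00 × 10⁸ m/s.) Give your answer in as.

r = n²a₀/Z = 5²·5.29 × 10⁻¹¹/7 = 1.89 × 10⁻¹⁰ m
v = Zαc/n = 7·0.00730·3.00 × 10⁸/5 = 3.07 × 10⁶ m/s
T = 2πr/v = 3.87 × 10⁻¹⁶ s = 387 as

387 as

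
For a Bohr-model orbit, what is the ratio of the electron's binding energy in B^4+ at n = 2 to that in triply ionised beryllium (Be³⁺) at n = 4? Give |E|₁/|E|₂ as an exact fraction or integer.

|E| ∝ Z^2 · n^-2
|E|₁/|E|₂ = (5/4)^2 · (2/4)^-2 = 25/4

25/4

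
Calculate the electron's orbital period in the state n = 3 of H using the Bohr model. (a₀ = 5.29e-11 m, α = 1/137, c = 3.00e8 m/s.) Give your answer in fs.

r = n²a₀/Z = 3²·5.29e-11/1 = 4.76e-10 m
v = Zαc/n = 1·0.00730·3.00e8/3 = 7.30e5 m/s
T = 2πr/v = 4.10e-15 s = 4.10 fs

4.10 fs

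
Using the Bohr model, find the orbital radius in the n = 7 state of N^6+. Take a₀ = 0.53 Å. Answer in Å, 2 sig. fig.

3.7 Å

r_n = n²a₀/Z = 7² × 0.53 / 7
    = 49 × 0.53 / 7 = 3.7 Å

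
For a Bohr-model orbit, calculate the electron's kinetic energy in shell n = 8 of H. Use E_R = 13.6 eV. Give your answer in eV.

0.212 eV

For a Coulomb orbit the virial theorem gives K = −E_n.
E_n = −E_R·Z²/n², so K = E_R·Z²/n² = 13.6 × 1²/8² = 0.212 eV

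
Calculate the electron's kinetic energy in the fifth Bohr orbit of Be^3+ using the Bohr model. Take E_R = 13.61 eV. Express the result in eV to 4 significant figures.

For a Coulomb orbit the virial theorem gives K = −E_n.
E_n = −E_R·Z²/n², so K = E_R·Z²/n² = 13.61 × 4²/5² = 8.710 eV

8.710 eV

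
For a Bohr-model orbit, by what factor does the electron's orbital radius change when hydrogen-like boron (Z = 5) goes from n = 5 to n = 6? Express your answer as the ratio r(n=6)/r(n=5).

r ∝ Z^-1 · n^2; with Z fixed, r ∝ n^2.
r(n=6)/r(n=5) = (6/5)^2 = 36/25

36/25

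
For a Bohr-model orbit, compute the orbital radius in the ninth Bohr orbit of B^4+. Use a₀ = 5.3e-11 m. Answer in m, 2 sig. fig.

8.6e-10 m

r_n = n²a₀/Z = 9² × 5.3e-11 / 5
    = 81 × 5.3e-11 / 5 = 8.6e-10 m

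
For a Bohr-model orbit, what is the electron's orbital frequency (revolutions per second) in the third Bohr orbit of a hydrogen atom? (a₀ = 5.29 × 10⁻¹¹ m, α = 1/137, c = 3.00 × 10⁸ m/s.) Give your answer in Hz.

2.44 × 10¹⁴ Hz

r = n²a₀/Z = 4.76 × 10⁻¹⁰ m, v = Zαc/n = 7.30 × 10⁵ m/s
f = v/(2πr) = 2.44 × 10¹⁴ Hz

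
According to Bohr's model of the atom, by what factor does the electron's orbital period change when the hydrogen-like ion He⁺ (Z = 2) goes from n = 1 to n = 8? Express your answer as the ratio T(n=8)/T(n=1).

512

T ∝ Z^-2 · n^3; with Z fixed, T ∝ n^3.
T(n=8)/T(n=1) = (8/1)^3 = 512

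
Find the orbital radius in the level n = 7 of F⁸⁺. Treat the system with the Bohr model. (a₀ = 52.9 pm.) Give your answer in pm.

r_n = n²a₀/Z = 7² × 52.9 / 9
    = 49 × 52.9 / 9 = 288 pm

288 pm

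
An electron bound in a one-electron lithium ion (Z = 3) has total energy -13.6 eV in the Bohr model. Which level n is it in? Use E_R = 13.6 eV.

3

E_n = −E_R Z²/n² ⇒ n² = E_R Z²/(−E_n) = 13.6 × 3² / 13.6 ≈ 9.00
n = 3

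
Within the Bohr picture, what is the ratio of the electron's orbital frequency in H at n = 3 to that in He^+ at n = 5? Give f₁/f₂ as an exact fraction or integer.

125/108

f ∝ Z^2 · n^-3
f₁/f₂ = (1/2)^2 · (3/5)^-3 = 125/108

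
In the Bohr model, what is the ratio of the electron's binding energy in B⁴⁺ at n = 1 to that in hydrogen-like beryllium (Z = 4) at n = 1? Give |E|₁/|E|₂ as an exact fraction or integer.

|E| ∝ Z^2 · n^-2
|E|₁/|E|₂ = (5/4)^2 · (1/1)^-2 = 25/16

25/16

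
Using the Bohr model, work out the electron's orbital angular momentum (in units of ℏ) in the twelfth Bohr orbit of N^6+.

L_n = nℏ, so L/ℏ = n = 12.

12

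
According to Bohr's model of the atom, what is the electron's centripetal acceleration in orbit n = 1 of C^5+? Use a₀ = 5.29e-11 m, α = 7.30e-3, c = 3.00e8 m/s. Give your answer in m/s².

1.96e25 m/s²

r = n²a₀/Z = 8.82e-12 m, v = Zαc/n = 1.31e7 m/s
a = v²/r = (1.31e7)² / 8.82e-12 = 1.96e25 m/s²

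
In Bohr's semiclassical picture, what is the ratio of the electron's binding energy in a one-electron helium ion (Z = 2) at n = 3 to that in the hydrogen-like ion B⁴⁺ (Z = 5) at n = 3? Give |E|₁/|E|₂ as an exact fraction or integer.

|E| ∝ Z^2 · n^-2
|E|₁/|E|₂ = (2/5)^2 · (3/3)^-2 = 4/25

4/25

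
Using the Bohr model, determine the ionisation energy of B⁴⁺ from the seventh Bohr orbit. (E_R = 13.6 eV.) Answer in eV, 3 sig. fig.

6.94 eV

E_n = −E_R·Z²/n² = −13.6 × 5²/7² eV = -6.94 eV
Ionisation energy = −E_n = 6.94 eV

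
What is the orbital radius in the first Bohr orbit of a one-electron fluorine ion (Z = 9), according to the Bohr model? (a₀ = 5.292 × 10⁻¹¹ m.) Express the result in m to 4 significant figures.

r_n = n²a₀/Z = 1² × 5.292 × 10⁻¹¹ / 9
    = 1 × 5.292 × 10⁻¹¹ / 9 = 5.880 × 10⁻¹² m

5.880 × 10⁻¹² m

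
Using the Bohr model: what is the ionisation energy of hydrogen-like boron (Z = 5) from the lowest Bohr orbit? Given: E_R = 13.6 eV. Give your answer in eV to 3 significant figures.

E_n = −E_R·Z²/n² = −13.6 × 5²/1² eV = -340 eV
Ionisation energy = −E_n = 340 eV

340 eV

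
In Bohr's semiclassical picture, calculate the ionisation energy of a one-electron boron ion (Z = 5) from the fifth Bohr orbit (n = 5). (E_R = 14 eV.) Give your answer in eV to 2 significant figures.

E_n = −E_R·Z²/n² = −14 × 5²/5² eV = -14 eV
Ionisation energy = −E_n = 14 eV

14 eV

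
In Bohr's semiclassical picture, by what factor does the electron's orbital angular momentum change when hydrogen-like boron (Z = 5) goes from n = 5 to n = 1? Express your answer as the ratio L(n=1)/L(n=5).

L = nℏ depends only on n, so L ∝ n.
L(n=1)/L(n=5) = (1/5)^1 = 1/5

1/5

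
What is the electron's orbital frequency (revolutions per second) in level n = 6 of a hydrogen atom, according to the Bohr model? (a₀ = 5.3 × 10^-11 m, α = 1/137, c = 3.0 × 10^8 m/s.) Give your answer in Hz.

3.0 × 10^13 Hz

r = n²a₀/Z = 1.9 × 10^-9 m, v = Zαc/n = 3.6 × 10^5 m/s
f = v/(2πr) = 3.0 × 10^13 Hz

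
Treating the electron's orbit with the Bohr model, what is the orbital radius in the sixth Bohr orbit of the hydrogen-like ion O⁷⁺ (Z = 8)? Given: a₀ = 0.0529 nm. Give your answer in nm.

0.238 nm

r_n = n²a₀/Z = 6² × 0.0529 / 8
    = 36 × 0.0529 / 8 = 0.238 nm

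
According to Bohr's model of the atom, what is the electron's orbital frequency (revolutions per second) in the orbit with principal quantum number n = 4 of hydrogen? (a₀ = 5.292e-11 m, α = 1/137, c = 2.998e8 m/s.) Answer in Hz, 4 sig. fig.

r = n²a₀/Z = 8.467e-10 m, v = Zαc/n = 5.471e5 m/s
f = v/(2πr) = 1.028e14 Hz

1.028e14 Hz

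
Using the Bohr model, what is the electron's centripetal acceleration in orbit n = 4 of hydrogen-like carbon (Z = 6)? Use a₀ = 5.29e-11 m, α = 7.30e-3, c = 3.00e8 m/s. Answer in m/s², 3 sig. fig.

7.65e22 m/s²

r = n²a₀/Z = 1.41e-10 m, v = Zαc/n = 3.29e6 m/s
a = v²/r = (3.29e6)² / 1.41e-10 = 7.65e22 m/s²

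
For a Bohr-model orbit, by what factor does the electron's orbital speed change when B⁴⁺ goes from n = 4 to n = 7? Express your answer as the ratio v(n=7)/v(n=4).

4/7

v ∝ Z^1 · n^-1; with Z fixed, v ∝ n^-1.
v(n=7)/v(n=4) = (7/4)^-1 = 4/7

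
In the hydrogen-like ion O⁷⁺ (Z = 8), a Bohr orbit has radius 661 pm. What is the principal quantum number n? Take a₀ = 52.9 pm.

10

r_n = n²a₀/Z ⇒ n² = rZ/a₀ = 661 × 8 / 52.9 ≈ 99.96
n = 10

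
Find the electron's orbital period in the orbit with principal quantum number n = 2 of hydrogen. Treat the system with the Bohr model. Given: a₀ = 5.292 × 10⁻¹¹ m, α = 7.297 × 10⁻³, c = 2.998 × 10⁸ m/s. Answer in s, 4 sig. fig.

1.216 × 10⁻¹⁵ s

r = n²a₀/Z = 2²·5.292 × 10⁻¹¹/1 = 2.117 × 10⁻¹⁰ m
v = Zαc/n = 1·0.007297·2.998 × 10⁸/2 = 1.094 × 10⁶ m/s
T = 2πr/v = 1.216 × 10⁻¹⁵ s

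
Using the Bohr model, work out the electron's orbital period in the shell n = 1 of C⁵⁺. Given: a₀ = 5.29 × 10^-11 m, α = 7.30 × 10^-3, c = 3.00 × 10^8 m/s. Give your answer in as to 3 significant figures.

r = n²a₀/Z = 1²·5.29 × 10^-11/6 = 8.82 × 10^-12 m
v = Zαc/n = 6·0.00730·3.00 × 10^8/1 = 1.31 × 10^7 m/s
T = 2πr/v = 4.22 × 10^-18 s = 4.22 as

4.22 as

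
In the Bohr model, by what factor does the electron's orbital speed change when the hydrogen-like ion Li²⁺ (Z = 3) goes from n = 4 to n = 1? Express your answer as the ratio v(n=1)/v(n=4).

4

v ∝ Z^1 · n^-1; with Z fixed, v ∝ n^-1.
v(n=1)/v(n=4) = (1/4)^-1 = 4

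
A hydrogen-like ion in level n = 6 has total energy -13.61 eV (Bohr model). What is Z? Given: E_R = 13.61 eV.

E_n = −E_R Z²/n² ⇒ Z² = −E_n n²/E_R = 13.61 × 6² / 13.61 ≈ 36.00
Z = 6

6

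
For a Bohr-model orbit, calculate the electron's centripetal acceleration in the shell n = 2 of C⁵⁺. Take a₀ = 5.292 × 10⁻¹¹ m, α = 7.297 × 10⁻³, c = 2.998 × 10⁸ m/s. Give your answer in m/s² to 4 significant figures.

1.221 × 10²⁴ m/s²

r = n²a₀/Z = 3.528 × 10⁻¹¹ m, v = Zαc/n = 6.563 × 10⁶ m/s
a = v²/r = (6.563 × 10⁶)² / 3.528 × 10⁻¹¹ = 1.221 × 10²⁴ m/s²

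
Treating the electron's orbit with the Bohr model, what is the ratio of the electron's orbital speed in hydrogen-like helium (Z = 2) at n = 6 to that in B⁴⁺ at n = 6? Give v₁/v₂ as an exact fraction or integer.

v ∝ Z^1 · n^-1
v₁/v₂ = (2/5)^1 · (6/6)^-1 = 2/5

2/5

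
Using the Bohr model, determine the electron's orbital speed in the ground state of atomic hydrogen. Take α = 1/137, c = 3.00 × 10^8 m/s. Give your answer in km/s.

v_n = Zαc/n = 1 × 0.00730 × 3.00 × 10^8 / 1
    = 2190 km/s

2190 km/s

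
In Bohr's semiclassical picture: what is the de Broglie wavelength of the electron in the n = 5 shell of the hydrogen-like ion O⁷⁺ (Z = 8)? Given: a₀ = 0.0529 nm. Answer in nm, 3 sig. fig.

The Bohr quantisation condition is nλ = 2πr_n.
r_n = n²a₀/Z = 0.165 nm
λ = 2πr_n/n = 2π·0.165/5 = 0.208 nm

0.208 nm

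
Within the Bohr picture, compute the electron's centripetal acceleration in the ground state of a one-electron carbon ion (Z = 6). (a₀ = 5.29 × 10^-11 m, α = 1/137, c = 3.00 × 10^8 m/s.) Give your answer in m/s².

r = n²a₀/Z = 8.82 × 10^-12 m, v = Zαc/n = 1.31 × 10^7 m/s
a = v²/r = (1.31 × 10^7)² / 8.82 × 10^-12 = 1.96 × 10^25 m/s²

1.96 × 10^25 m/s²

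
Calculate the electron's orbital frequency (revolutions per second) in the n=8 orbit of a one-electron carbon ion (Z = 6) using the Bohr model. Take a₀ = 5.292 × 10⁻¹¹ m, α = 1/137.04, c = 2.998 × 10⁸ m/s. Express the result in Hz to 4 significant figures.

4.626 × 10¹⁴ Hz

r = n²a₀/Z = 5.645 × 10⁻¹⁰ m, v = Zαc/n = 1.641 × 10⁶ m/s
f = v/(2πr) = 4.626 × 10¹⁴ Hz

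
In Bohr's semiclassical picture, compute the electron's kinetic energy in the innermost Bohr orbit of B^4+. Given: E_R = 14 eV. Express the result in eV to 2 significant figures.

350 eV

For a Coulomb orbit the virial theorem gives K = −E_n.
E_n = −E_R·Z²/n², so K = E_R·Z²/n² = 14 × 5²/1² = 350 eV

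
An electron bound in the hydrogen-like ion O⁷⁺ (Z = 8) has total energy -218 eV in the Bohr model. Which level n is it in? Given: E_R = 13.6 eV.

E_n = −E_R Z²/n² ⇒ n² = E_R Z²/(−E_n) = 13.6 × 8² / 218 ≈ 3.99
n = 2

2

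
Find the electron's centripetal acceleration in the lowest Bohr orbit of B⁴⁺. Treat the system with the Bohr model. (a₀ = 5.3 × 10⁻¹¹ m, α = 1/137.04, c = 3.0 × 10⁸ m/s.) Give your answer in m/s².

1.1 × 10²⁵ m/s²

r = n²a₀/Z = 1.1 × 10⁻¹¹ m, v = Zαc/n = 1.1 × 10⁷ m/s
a = v²/r = (1.1 × 10⁷)² / 1.1 × 10⁻¹¹ = 1.1 × 10²⁵ m/s²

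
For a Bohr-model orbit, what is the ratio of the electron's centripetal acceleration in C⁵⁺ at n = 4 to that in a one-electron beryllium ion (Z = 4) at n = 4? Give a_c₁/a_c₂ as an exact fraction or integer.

27/8

a_c ∝ Z^3 · n^-4
a_c₁/a_c₂ = (6/4)^3 · (4/4)^-4 = 27/8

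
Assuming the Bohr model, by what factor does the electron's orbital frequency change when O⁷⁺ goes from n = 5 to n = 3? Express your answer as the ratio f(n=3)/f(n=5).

125/27

f ∝ Z^2 · n^-3; with Z fixed, f ∝ n^-3.
f(n=3)/f(n=5) = (3/5)^-3 = 125/27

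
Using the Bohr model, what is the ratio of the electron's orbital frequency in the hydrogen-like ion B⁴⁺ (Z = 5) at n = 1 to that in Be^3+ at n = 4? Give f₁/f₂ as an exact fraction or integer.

f ∝ Z^2 · n^-3
f₁/f₂ = (5/4)^2 · (1/4)^-3 = 100

100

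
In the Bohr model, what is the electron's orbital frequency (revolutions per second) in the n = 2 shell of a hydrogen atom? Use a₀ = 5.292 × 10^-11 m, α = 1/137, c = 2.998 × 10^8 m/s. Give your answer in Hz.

r = n²a₀/Z = 2.117 × 10^-10 m, v = Zαc/n = 1.094 × 10^6 m/s
f = v/(2πr) = 8.227 × 10^14 Hz

8.227 × 10^14 Hz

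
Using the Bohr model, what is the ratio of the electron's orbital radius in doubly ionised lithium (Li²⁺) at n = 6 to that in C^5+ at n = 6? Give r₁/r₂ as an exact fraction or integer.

2

r ∝ Z^-1 · n^2
r₁/r₂ = (3/6)^-1 · (6/6)^2 = 2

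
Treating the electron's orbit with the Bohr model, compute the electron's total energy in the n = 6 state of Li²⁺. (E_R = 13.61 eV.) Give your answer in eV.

-3.402 eV

E_n = −E_R·Z²/n² = −13.61 × 3²/6² = -3.402 eV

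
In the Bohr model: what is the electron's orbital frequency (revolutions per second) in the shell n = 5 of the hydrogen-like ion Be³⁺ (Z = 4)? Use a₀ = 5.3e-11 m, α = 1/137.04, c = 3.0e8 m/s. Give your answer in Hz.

8.4e14 Hz

r = n²a₀/Z = 3.3e-10 m, v = Zαc/n = 1.8e6 m/s
f = v/(2πr) = 8.4e14 Hz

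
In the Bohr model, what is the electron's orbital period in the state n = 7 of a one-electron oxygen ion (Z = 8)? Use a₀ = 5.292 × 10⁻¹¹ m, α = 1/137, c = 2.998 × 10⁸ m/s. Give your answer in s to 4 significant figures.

8.143 × 10⁻¹⁶ s

r = n²a₀/Z = 7²·5.292 × 10⁻¹¹/8 = 3.241 × 10⁻¹⁰ m
v = Zαc/n = 8·0.007299·2.998 × 10⁸/7 = 2.501 × 10⁶ m/s
T = 2πr/v = 8.143 × 10⁻¹⁶ s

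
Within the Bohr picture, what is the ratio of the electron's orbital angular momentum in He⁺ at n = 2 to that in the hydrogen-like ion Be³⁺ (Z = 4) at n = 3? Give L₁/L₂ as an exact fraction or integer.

2/3

L = nℏ is independent of Z.
L₁/L₂ = n₁/n₂ = 2/3 = 2/3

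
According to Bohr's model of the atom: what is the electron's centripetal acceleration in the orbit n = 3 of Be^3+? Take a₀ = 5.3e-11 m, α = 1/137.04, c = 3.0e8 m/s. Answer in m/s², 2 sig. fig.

7.1e22 m/s²

r = n²a₀/Z = 1.2e-10 m, v = Zαc/n = 2.9e6 m/s
a = v²/r = (2.9e6)² / 1.2e-10 = 7.1e22 m/s²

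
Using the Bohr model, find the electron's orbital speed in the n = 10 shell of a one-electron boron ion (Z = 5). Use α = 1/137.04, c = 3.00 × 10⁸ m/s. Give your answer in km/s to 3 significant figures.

v_n = Zαc/n = 5 × 0.00730 × 3.00 × 10⁸ / 10
    = 1090 km/s

1090 km/s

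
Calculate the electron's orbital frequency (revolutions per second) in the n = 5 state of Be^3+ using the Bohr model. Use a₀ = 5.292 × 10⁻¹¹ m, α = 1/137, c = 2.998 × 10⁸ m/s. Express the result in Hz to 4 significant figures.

r = n²a₀/Z = 3.308 × 10⁻¹⁰ m, v = Zαc/n = 1.751 × 10⁶ m/s
f = v/(2πr) = 8.424 × 10¹⁴ Hz

8.424 × 10¹⁴ Hz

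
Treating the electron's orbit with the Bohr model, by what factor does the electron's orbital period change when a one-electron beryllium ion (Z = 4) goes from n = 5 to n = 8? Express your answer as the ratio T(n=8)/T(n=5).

512/125

T ∝ Z^-2 · n^3; with Z fixed, T ∝ n^3.
T(n=8)/T(n=5) = (8/5)^3 = 512/125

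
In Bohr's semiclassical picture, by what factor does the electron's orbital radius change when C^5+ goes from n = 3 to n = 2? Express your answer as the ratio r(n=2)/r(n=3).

4/9

r ∝ Z^-1 · n^2; with Z fixed, r ∝ n^2.
r(n=2)/r(n=3) = (2/3)^2 = 4/9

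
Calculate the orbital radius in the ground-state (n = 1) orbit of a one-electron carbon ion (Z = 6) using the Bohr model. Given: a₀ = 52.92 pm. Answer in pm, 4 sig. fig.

8.820 pm

r_n = n²a₀/Z = 1² × 52.92 / 6
    = 1 × 52.92 / 6 = 8.820 pm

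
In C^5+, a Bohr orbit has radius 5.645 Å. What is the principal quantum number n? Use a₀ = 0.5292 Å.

8

r_n = n²a₀/Z ⇒ n² = rZ/a₀ = 5.645 × 6 / 0.5292 ≈ 64.00
n = 8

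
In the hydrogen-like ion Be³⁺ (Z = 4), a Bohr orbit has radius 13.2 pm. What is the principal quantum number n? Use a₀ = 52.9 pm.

1

r_n = n²a₀/Z ⇒ n² = rZ/a₀ = 13.2 × 4 / 52.9 ≈ 1.00
n = 1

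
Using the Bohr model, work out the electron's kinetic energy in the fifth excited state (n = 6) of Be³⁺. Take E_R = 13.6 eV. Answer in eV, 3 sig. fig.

6.04 eV

For a Coulomb orbit the virial theorem gives K = −E_n.
E_n = −E_R·Z²/n², so K = E_R·Z²/n² = 13.6 × 4²/6² = 6.04 eV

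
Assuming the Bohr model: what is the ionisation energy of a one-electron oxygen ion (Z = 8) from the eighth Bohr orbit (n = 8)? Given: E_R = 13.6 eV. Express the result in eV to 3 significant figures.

13.6 eV

E_n = −E_R·Z²/n² = −13.6 × 8²/8² eV = -13.6 eV
Ionisation energy = −E_n = 13.6 eV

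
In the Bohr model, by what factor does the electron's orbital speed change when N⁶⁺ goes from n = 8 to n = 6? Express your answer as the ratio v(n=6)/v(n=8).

v ∝ Z^1 · n^-1; with Z fixed, v ∝ n^-1.
v(n=6)/v(n=8) = (6/8)^-1 = 4/3

4/3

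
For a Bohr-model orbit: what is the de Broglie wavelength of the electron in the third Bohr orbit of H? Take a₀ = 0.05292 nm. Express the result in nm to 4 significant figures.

0.9975 nm

The Bohr quantisation condition is nλ = 2πr_n.
r_n = n²a₀/Z = 0.4763 nm
λ = 2πr_n/n = 2π·0.4763/3 = 0.9975 nm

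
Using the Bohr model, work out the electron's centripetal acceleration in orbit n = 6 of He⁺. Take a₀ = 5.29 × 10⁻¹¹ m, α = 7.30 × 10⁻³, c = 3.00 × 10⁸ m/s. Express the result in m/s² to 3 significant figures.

5.60 × 10²⁰ m/s²

r = n²a₀/Z = 9.52 × 10⁻¹⁰ m, v = Zαc/n = 7.30 × 10⁵ m/s
a = v²/r = (7.30 × 10⁵)² / 9.52 × 10⁻¹⁰ = 5.60 × 10²⁰ m/s²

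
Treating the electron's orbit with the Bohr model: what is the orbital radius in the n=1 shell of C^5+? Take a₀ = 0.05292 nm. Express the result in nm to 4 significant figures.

0.008820 nm

r_n = n²a₀/Z = 1² × 0.05292 / 6
    = 1 × 0.05292 / 6 = 0.008820 nm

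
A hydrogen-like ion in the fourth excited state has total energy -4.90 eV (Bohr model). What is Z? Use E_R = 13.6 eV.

3

E_n = −E_R Z²/n² ⇒ Z² = −E_n n²/E_R = 4.90 × 5² / 13.6 ≈ 9.01
Z = 3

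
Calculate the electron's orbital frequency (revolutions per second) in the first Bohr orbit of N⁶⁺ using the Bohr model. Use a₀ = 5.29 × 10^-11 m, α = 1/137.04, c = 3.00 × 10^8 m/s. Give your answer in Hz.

r = n²a₀/Z = 7.56 × 10^-12 m, v = Zαc/n = 1.53 × 10^7 m/s
f = v/(2πr) = 3.23 × 10^17 Hz

3.23 × 10^17 Hz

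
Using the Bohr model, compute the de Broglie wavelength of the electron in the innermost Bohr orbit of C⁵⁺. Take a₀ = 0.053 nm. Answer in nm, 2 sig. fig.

The Bohr quantisation condition is nλ = 2πr_n.
r_n = n²a₀/Z = 0.0088 nm
λ = 2πr_n/n = 2π·0.0088/1 = 0.056 nm

0.056 nm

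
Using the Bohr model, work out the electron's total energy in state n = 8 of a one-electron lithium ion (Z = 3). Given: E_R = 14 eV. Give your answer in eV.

E_n = −E_R·Z²/n² = −14 × 3²/8² = -2.0 eV

-2.0 eV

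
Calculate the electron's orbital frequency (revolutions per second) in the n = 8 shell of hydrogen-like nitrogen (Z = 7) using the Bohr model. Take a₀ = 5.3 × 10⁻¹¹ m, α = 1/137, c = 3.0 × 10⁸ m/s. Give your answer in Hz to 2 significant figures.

6.3 × 10¹⁴ Hz

r = n²a₀/Z = 4.8 × 10⁻¹⁰ m, v = Zαc/n = 1.9 × 10⁶ m/s
f = v/(2πr) = 6.3 × 10¹⁴ Hz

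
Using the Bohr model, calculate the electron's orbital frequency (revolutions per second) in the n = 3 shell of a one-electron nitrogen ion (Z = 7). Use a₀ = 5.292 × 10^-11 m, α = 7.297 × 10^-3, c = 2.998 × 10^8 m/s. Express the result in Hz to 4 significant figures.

1.194 × 10^16 Hz

r = n²a₀/Z = 6.804 × 10^-11 m, v = Zαc/n = 5.104 × 10^6 m/s
f = v/(2πr) = 1.194 × 10^16 Hz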